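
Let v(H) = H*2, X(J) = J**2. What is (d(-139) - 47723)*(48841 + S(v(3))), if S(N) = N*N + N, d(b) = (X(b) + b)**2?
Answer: 17984124185083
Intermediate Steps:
v(H) = 2*H
d(b) = (b + b**2)**2 (d(b) = (b**2 + b)**2 = (b + b**2)**2)
S(N) = N + N**2 (S(N) = N**2 + N = N + N**2)
(d(-139) - 47723)*(48841 + S(v(3))) = ((-139)**2*(1 - 139)**2 - 47723)*(48841 + (2*3)*(1 + 2*3)) = (19321*(-138)**2 - 47723)*(48841 + 6*(1 + 6)) = (19321*19044 - 47723)*(48841 + 6*7) = (367949124 - 47723)*(48841 + 42) = 367901401*48883 = 17984124185083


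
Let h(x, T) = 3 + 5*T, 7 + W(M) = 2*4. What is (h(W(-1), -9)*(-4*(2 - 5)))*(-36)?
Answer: 18144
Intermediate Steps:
W(M) = 1 (W(M) = -7 + 2*4 = -7 + 8 = 1)
(h(W(-1), -9)*(-4*(2 - 5)))*(-36) = ((3 + 5*(-9))*(-4*(2 - 5)))*(-36) = ((3 - 45)*(-4*(-3)))*(-36) = -42*12*(-36) = -504*(-36) = 18144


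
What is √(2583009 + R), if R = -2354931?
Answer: 3*√25342 ≈ 477.58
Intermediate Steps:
√(2583009 + R) = √(2583009 - 2354931) = √228078 = 3*√25342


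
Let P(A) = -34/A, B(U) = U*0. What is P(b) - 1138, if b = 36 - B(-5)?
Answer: -20501/18 ≈ -1138.9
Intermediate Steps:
B(U) = 0
b = 36 (b = 36 - 1*0 = 36 + 0 = 36)
P(b) - 1138 = -34/36 - 1138 = -34*1/36 - 1138 = -17/18 - 1138 = -20501/18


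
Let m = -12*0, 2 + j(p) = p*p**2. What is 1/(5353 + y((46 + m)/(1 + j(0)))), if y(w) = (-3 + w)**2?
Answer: 1/7754 ≈ 0.00012897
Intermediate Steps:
j(p) = -2 + p**3 (j(p) = -2 + p*p**2 = -2 + p**3)
m = 0 (m = -1*0 = 0)
1/(5353 + y((46 + m)/(1 + j(0)))) = 1/(5353 + (-3 + (46 + 0)/(1 + (-2 + 0**3)))**2) = 1/(5353 + (-3 + 46/(1 + (-2 + 0)))**2) = 1/(5353 + (-3 + 46/(1 - 2))**2) = 1/(5353 + (-3 + 46/(-1))**2) = 1/(5353 + (-3 + 46*(-1))**2) = 1/(5353 + (-3 - 46)**2) = 1/(5353 + (-49)**2) = 1/(5353 + 2401) = 1/7754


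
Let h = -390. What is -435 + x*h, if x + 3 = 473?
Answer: -183735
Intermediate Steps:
x = 470 (x = -3 + 473 = 470)
-435 + x*h = -435 + 470*(-390) = -435 - 183300 = -183735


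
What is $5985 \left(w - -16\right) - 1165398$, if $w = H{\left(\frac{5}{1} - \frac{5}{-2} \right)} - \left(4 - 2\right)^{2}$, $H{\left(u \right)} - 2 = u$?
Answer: $- \frac{2073441}{2} \approx -1.0367 \cdot 10^{6}$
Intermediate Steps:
$H{\left(u \right)} = 2 + u$
$w = \frac{11}{2}$ ($w = \left(2 + \left(\frac{5}{1} - \frac{5}{-2}\right)\right) - \left(4 - 2\right)^{2} = \left(2 + \left(5 \cdot 1 - - \frac{5}{2}\right)\right) - 2^{2} = \left(2 + \left(5 + \frac{5}{2}\right)\right) - 4 = \left(2 + \frac{15}{2}\right) - 4 = \frac{19}{2} - 4 = \frac{11}{2} \approx 5.5$)
$5985 \left(w - -16\right) - 1165398 = 5985 \left(\frac{11}{2} - -16\right) - 1165398 = 5985 \left(\frac{11}{2} + 16\right) - 1165398 = 5985 \cdot \frac{43}{2} - 1165398 = \frac{257355}{2} - 1165398 = - \frac{2073441}{2}$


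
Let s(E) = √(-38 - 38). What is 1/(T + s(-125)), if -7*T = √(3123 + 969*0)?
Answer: -7/(3*√347 - 14*I*√19) ≈ -0.057133 - 0.062388*I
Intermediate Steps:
s(E) = 2*I*√19 (s(E) = √(-76) = 2*I*√19)
T = -3*√347/7 (T = -√(3123 + 969*0)/7 = -√(3123 + 0)/7 = -3*√347/7 ≈ -7.9834)
1/(T + s(-125)) = 1/(-3*√347/7 + 2*I*√19)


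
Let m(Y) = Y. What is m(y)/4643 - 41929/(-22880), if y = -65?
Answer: 193189147/106231840 ≈ 1.8186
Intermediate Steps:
m(y)/4643 - 41929/(-22880) = -65/4643 - 41929/(-22880) = -65*1/4643 - 41929*(-1/22880) = -65/4643 + 41929/22880 = 193189147/106231840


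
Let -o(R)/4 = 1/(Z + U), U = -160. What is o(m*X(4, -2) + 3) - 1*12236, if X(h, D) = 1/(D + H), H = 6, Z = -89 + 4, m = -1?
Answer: -2997816/245 ≈ -12236.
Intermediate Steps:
Z = -85
X(h, D) = 1/(6 + D) (X(h, D) = 1/(D + 6) = 1/(6 + D))
o(R) = 4/245 (o(R) = -4/(-85 - 160) = -4/(-245) = -4*(-1/245) = 4/245)
o(m*X(4, -2) + 3) - 1*12236 = 4/245 - 1*12236 = 4/245 - 12236 = -2997816/245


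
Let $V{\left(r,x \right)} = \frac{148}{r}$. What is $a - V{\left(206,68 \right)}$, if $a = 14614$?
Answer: $\frac{1505168}{103} \approx 14613.0$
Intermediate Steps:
$a - V{\left(206,68 \right)} = 14614 - \frac{148}{206} = 14614 - 148 \cdot \frac{1}{206} = 14614 - \frac{74}{103} = \frac{1505168}{103}$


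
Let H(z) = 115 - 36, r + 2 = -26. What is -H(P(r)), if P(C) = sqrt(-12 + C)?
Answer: -79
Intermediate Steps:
r = -28 (r = -2 - 26 = -28)
H(z) = 79
-H(P(r)) = -1*79 = -79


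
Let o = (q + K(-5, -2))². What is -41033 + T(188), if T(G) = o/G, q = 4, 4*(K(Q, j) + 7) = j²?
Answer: -1928550/47 ≈ -41033.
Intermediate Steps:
K(Q, j) = -7 + j²/4
o = 4 (o = (4 + (-7 + (¼)*(-2)²))² = (4 + (-7 + (¼)*4))² = (4 + (-7 + 1))² = (4 - 6)² = (-2)² = 4)
T(G) = 4/G
-41033 + T(188) = -41033 + 4/188 = -41033 + 4*(1/188) = -41033 + 1/47 = -1928550/47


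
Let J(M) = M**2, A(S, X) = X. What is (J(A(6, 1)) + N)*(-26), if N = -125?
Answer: 3224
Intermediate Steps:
(J(A(6, 1)) + N)*(-26) = (1**2 - 125)*(-26) = (1 - 125)*(-26) = -124*(-26) = 3224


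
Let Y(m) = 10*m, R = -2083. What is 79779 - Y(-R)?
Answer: 58949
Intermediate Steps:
79779 - Y(-R) = 79779 - 10*(-1*(-2083)) = 79779 - 10*2083 = 79779 - 1*20830 = 79779 - 20830 = 58949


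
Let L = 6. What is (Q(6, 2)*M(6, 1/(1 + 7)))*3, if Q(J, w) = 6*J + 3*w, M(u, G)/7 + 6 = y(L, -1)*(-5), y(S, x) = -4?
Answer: 12348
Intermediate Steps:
M(u, G) = 98 (M(u, G) = -42 + 7*(-4*(-5)) = -42 + 7*20 = -42 + 140 = 98)
Q(J, w) = 3*w + 6*J
(Q(6, 2)*M(6, 1/(1 + 7)))*3 = ((3*2 + 6*6)*98)*3 = ((6 + 36)*98)*3 = (42*98)*3 = 4116*3 = 12348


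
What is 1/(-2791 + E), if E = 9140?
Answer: 1/6349 ≈ 0.00015751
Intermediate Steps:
1/(-2791 + E) = 1/(-2791 + 9140) = 1/6349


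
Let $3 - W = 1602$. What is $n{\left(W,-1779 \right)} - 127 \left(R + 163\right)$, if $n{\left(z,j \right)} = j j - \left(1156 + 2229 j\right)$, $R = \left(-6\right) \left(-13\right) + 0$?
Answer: $7098469$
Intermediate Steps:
$W = -1599$ ($W = 3 - 1602 = -1599$)
$R = 78$ ($R = 78 + 0 = 78$)
$n{\left(z,j \right)} = -1156 + j^{2} - 2229 j$ ($n{\left(z,j \right)} = j^{2} - \left(1156 + 2229 j\right) = -1156 + j^{2} - 2229 j$)
$n{\left(W,-1779 \right)} - 127 \left(R + 163\right) = \left(-1156 + \left(-1779\right)^{2} - -3965391\right) - 127 \left(78 + 163\right) = \left(-1156 + 3164841 + 3965391\right) - 30607 = 7129076 - 30607 = 7098469$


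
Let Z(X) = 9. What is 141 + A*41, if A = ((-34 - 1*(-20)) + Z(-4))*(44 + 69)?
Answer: -23024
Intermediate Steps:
A = -565 (A = ((-34 - 1*(-20)) + 9)*(44 + 69) = ((-34 + 20) + 9)*113 = (-14 + 9)*113 = -5*113 = -565)
141 + A*41 = 141 - 565*41 = 141 - 23165 = -23024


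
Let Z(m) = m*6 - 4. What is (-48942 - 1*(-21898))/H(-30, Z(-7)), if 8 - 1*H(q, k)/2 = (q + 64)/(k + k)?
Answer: -622012/385 ≈ -1615.6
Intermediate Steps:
Z(m) = -4 + 6*m (Z(m) = 6*m - 4 = -4 + 6*m)
H(q, k) = 16 - (64 + q)/k (H(q, k) = 16 - 2*(q + 64)/(k + k) = 16 - 2*(64 + q)/(2*k) = 16 - 2*(64 + q)*1/(2*k) = 16 - (64 + q)/k)
(-48942 - 1*(-21898))/H(-30, Z(-7)) = (-48942 - 1*(-21898))/(((-64 - 1*(-30) + 16*(-4 + 6*(-7)))/(-4 + 6*(-7)))) = (-48942 + 21898)/(((-64 + 30 + 16*(-4 - 42))/(-4 - 42))) = -27044*(-46/(-64 + 30 + 16*(-46))) = -27044*(-46/(-64 + 30 - 736)) = -27044/((-1/46*(-770))) = -27044/385/23 = -27044*23/385 = -622012/385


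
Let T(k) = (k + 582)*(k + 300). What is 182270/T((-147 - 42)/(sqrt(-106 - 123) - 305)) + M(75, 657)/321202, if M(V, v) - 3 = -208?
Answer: 5*(3263034741927827*sqrt(229) + 329562129601220687*I)/(2890818*(5420914789*sqrt(229) + 548083924057*I)) ≈ 1.04 - 0.00016096*I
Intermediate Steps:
M(V, v) = -205 (M(V, v) = 3 - 208 = -205)
T(k) = (300 + k)*(582 + k) (T(k) = (582 + k)*(300 + k) = (300 + k)*(582 + k))
182270/T((-147 - 42)/(sqrt(-106 - 123) - 305)) + M(75, 657)/321202 = 182270/(174600 + ((-147 - 42)/(sqrt(-106 - 123) - 305))**2 + 882*((-147 - 42)/(sqrt(-106 - 123) - 305))) - 205/321202 = 182270/(174600 + (-189/(sqrt(-229) - 305))**2 + 882*(-189/(sqrt(-229) - 305))) - 205*1/321202 = 182270/(174600 + (-189/(I*sqrt(229) - 305))**2 + 882*(-189/(I*sqrt(229) - 305))) - 205/321202 = 182270/(174600 + (-189/(-305 + I*sqrt(229)))**2 + 882*(-189/(-305 + I*sqrt(229)))) - 205/321202 = 182270/(174600 + 35721/(-305 + I*sqrt(229))**2 - 166698/(-305 + I*sqrt(229))) - 205/321202 = 182270/(174600 - 166698/(-305 + I*sqrt(229)) + 35721/(-305 + I*sqrt(229))**2) - 205/321202 = -205/321202 + 182270/(174600 - 166698/(-305 + I*sqrt(229)) + 35721/(-305 + I*sqrt(229))**2)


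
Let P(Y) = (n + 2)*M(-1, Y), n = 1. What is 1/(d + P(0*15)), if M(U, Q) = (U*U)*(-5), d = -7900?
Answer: -1/7915 ≈ -0.00012634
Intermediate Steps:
M(U, Q) = -5*U² (M(U, Q) = U²*(-5) = -5*U²)
P(Y) = -15 (P(Y) = (1 + 2)*(-5*(-1)²) = 3*(-5*1) = 3*(-5) = -15)
1/(d + P(0*15)) = 1/(-7900 - 15) = 1/(-7915) = -1/7915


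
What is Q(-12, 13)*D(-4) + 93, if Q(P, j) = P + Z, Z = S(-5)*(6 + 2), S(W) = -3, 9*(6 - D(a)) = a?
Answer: -139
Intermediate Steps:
D(a) = 6 - a/9
Z = -24 (Z = -3*(6 + 2) = -3*8 = -24)
Q(P, j) = -24 + P (Q(P, j) = P - 24 = -24 + P)
Q(-12, 13)*D(-4) + 93 = (-24 - 12)*(6 - 1/9*(-4)) + 93 = -36*(6 + 4/9) + 93 = -36*58/9 + 93 = -232 + 93 = -139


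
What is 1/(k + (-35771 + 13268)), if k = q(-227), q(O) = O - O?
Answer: -1/22503 ≈ -4.4439e-5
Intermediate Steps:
q(O) = 0
k = 0
1/(k + (-35771 + 13268)) = 1/(0 + (-35771 + 13268)) = 1/(0 - 22503) = 1/(-22503) = -1/22503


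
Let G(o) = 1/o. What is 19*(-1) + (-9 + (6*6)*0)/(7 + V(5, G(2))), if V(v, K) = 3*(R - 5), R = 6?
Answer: -199/10 ≈ -19.900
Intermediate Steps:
V(v, K) = 3 (V(v, K) = 3*(6 - 5) = 3*1 = 3)
19*(-1) + (-9 + (6*6)*0)/(7 + V(5, G(2))) = 19*(-1) + (-9 + (6*6)*0)/(7 + 3) = -19 + (-9 + 36*0)/10 = -19 + (-9 + 0)*(1/10) = -19 - 9*1/10 = -19 - 9/10 = -199/10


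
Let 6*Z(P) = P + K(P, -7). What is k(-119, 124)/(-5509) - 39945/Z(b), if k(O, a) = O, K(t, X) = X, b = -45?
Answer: 94310587/20462 ≈ 4609.1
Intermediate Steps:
Z(P) = -7/6 + P/6 (Z(P) = (P - 7)/6 = (-7 + P)/6 = -7/6 + P/6)
k(-119, 124)/(-5509) - 39945/Z(b) = -119/(-5509) - 39945/(-7/6 + (⅙)*(-45)) = -119*(-1/5509) - 39945/(-7/6 - 15/2) = 17/787 - 39945/(-26/3) = 17/787 - 39945*(-3/26) = 17/787 + 119835/26 = 94310587/20462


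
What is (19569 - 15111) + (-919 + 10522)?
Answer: 14061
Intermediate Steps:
(19569 - 15111) + (-919 + 10522) = 4458 + 9603 = 14061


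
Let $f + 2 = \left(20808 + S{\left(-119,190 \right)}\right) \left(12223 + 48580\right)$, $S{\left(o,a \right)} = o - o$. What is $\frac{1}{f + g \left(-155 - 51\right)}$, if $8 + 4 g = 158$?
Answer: $\frac{1}{1265181097} \approx 7.904 \cdot 10^{-10}$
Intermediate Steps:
$g = \frac{75}{2}$ ($g = -2 + \frac{1}{4} \cdot 158 = -2 + \frac{79}{2} = \frac{75}{2} \approx 37.5$)
$S{\left(o,a \right)} = 0$
$f = 1265188822$ ($f = -2 + \left(20808 + 0\right) \left(12223 + 48580\right) = -2 + 20808 \cdot 60803 = -2 + 1265188824 = 1265188822$)
$\frac{1}{f + g \left(-155 - 51\right)} = \frac{1}{1265188822 + \frac{75 \left(-155 - 51\right)}{2}} = \frac{1}{1265188822 + \frac{75}{2} \left(-206\right)} = \frac{1}{1265188822 - 7725} = \frac{1}{1265181097}$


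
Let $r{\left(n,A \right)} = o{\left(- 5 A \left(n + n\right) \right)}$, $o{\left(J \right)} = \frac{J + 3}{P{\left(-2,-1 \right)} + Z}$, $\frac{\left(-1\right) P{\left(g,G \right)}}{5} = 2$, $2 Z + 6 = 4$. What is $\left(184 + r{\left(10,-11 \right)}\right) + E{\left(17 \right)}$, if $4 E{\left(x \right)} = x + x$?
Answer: $\frac{2029}{22} \approx 92.227$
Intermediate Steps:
$E{\left(x \right)} = \frac{x}{2}$ ($E{\left(x \right)} = \frac{x + x}{4} = \frac{2 x}{4} = \frac{x}{2}$)
$Z = -1$ ($Z = -3 + \frac{1}{2} \cdot 4 = -3 + 2 = -1$)
$P{\left(g,G \right)} = -10$ ($P{\left(g,G \right)} = \left(-5\right) 2 = -10$)
$o{\left(J \right)} = - \frac{3}{11} - \frac{J}{11}$ ($o{\left(J \right)} = \frac{J + 3}{-10 - 1} = \frac{3 + J}{-11} = \left(3 + J\right) \left(- \frac{1}{11}\right) = - \frac{3}{11} - \frac{J}{11}$)
$r{\left(n,A \right)} = - \frac{3}{11} + \frac{10 A n}{11}$ ($r{\left(n,A \right)} = - \frac{3}{11} - \frac{- 5 A \left(n + n\right)}{11} = - \frac{3}{11} - \frac{- 5 A 2 n}{11} = - \frac{3}{11} - \frac{\left(-10\right) A n}{11} = - \frac{3}{11} + \frac{10 A n}{11}$)
$\left(184 + r{\left(10,-11 \right)}\right) + E{\left(17 \right)} = \left(184 + \left(- \frac{3}{11} + \frac{10}{11} \left(-11\right) 10\right)\right) + \frac{1}{2} \cdot 17 = \left(184 - \frac{1103}{11}\right) + \frac{17}{2} = \frac{921}{11} + \frac{17}{2} = \frac{2029}{22}$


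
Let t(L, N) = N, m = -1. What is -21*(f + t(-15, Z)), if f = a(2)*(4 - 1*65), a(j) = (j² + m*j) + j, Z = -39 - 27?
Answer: 6510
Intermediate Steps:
Z = -66
a(j) = j² (a(j) = (j² - j) + j = j²)
f = -244 (f = 2²*(4 - 1*65) = 4*(4 - 65) = 4*(-61) = -244)
-21*(f + t(-15, Z)) = -21*(-244 - 66) = -21*(-310) = 6510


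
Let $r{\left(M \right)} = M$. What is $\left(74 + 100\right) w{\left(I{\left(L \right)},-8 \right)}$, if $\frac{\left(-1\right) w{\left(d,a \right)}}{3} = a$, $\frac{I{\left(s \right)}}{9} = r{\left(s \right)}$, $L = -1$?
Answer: $4176$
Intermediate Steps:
$I{\left(s \right)} = 9 s$
$w{\left(d,a \right)} = - 3 a$
$\left(74 + 100\right) w{\left(I{\left(L \right)},-8 \right)} = \left(74 + 100\right) \left(\left(-3\right) \left(-8\right)\right) = 174 \cdot 24 = 4176$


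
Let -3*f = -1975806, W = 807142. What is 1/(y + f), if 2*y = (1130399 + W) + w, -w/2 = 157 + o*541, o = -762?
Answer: 2/4078915 ≈ 4.9033e-7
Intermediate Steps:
w = 824170 (w = -2*(157 - 762*541) = -2*(157 - 412242) = -2*(-412085) = 824170)
f = 658602 (f = -1/3*(-1975806) = 658602)
y = 2761711/2 (y = ((1130399 + 807142) + 824170)/2 = (1937541 + 824170)/2 = (1/2)*2761711 = 2761711/2 ≈ 1.3809e+6)
1/(y + f) = 1/(2761711/2 + 658602) = 1/(4078915/2) = 2/4078915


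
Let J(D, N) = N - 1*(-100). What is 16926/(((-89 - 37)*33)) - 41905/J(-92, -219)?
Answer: 241214/693 ≈ 348.07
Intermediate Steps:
J(D, N) = 100 + N (J(D, N) = N + 100 = 100 + N)
16926/(((-89 - 37)*33)) - 41905/J(-92, -219) = 16926/(((-89 - 37)*33)) - 41905/(100 - 219) = 16926/((-126*33)) - 41905/(-119) = 16926/(-4158) - 41905*(-1/119) = 16926*(-1/4158) + 2465/7 = -403/99 + 2465/7 = 241214/693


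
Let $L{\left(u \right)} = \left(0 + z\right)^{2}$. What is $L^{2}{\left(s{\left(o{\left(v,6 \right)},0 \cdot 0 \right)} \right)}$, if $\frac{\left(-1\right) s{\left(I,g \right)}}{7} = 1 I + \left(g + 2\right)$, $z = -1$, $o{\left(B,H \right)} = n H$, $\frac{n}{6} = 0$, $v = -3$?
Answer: $1$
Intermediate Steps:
$n = 0$ ($n = 6 \cdot 0 = 0$)
$o{\left(B,H \right)} = 0$ ($o{\left(B,H \right)} = 0 H = 0$)
$s{\left(I,g \right)} = -14 - 7 I - 7 g$ ($s{\left(I,g \right)} = - 7 \left(1 I + \left(g + 2\right)\right) = - 7 \left(I + \left(2 + g\right)\right) = - 7 \left(2 + I + g\right) = -14 - 7 I - 7 g$)
$L{\left(u \right)} = 1$ ($L{\left(u \right)} = \left(0 - 1\right)^{2} = \left(-1\right)^{2} = 1$)
$L^{2}{\left(s{\left(o{\left(v,6 \right)},0 \cdot 0 \right)} \right)} = 1^{2} = 1$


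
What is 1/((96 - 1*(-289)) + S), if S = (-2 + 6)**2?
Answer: 1/401 ≈ 0.0024938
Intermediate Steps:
S = 16 (S = 4**2 = 16)
1/((96 - 1*(-289)) + S) = 1/((96 - 1*(-289)) + 16) = 1/((96 + 289) + 16) = 1/(385 + 16) = 1/401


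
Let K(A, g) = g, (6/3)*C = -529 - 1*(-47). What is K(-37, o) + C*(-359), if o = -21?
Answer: 86498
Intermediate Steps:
C = -241 (C = (-529 - 1*(-47))/2 = (-529 + 47)/2 = (½)*(-482) = -241)
K(-37, o) + C*(-359) = -21 - 241*(-359) = -21 + 86519 = 86498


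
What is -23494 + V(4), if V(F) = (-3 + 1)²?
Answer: -23490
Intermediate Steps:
V(F) = 4 (V(F) = (-2)² = 4)
-23494 + V(4) = -23494 + 4 = -23490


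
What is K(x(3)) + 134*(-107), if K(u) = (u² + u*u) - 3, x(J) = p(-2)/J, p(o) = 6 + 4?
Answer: -128869/9 ≈ -14319.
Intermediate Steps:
p(o) = 10
x(J) = 10/J
K(u) = -3 + 2*u² (K(u) = (u² + u²) - 3 = 2*u² - 3 = -3 + 2*u²)
K(x(3)) + 134*(-107) = (-3 + 2*(10/3)²) + 134*(-107) = (-3 + 2*(10*(⅓))²) - 14338 = (-3 + 2*(10/3)²) - 14338 = (-3 + 2*(100/9)) - 14338 = (-3 + 200/9) - 14338 = 173/9 - 14338 = -128869/9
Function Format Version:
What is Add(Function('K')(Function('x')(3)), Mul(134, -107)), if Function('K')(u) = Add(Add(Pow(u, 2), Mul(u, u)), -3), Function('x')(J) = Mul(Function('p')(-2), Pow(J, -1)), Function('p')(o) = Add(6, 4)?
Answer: Rational(-128869, 9) ≈ -14319.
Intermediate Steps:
Function('p')(o) = 10
Function('x')(J) = Mul(10, Pow(J, -1))
Function('K')(u) = Add(-3, Mul(2, Pow(u, 2))) (Function('K')(u) = Add(Add(Pow(u, 2), Pow(u, 2)), -3) = Add(Mul(2, Pow(u, 2)), -3) = Add(-3, Mul(2, Pow(u, 2))))
Add(Function('K')(Function('x')(3)), Mul(134, -107)) = Add(Add(-3, Mul(2, Pow(Mul(10, Pow(3, -1)), 2))), Mul(134, -107)) = Add(Add(-3, Mul(2, Pow(Mul(10, Rational(1, 3)), 2))), -14338) = Add(Add(-3, Mul(2, Pow(Rational(10, 3), 2))), -14338) = Add(Add(-3, Mul(2, Rational(100, 9))), -14338) = Add(Add(-3, Rational(200, 9)), -14338) = Add(Rational(173, 9), -14338) = Rational(-128869, 9)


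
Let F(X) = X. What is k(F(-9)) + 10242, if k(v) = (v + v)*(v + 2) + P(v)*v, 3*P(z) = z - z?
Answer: 10368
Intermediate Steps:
P(z) = 0 (P(z) = (z - z)/3 = (1/3)*0 = 0)
k(v) = 2*v*(2 + v) (k(v) = (v + v)*(v + 2) + 0*v = (2*v)*(2 + v) + 0 = 2*v*(2 + v) + 0 = 2*v*(2 + v))
k(F(-9)) + 10242 = 2*(-9)*(2 - 9) + 10242 = 2*(-9)*(-7) + 10242 = 126 + 10242 = 10368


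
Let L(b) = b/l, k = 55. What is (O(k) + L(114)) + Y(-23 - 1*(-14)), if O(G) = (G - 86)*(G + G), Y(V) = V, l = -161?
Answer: -550573/161 ≈ -3419.7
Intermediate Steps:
L(b) = -b/161 (L(b) = b/(-161) = b*(-1/161) = -b/161)
O(G) = 2*G*(-86 + G) (O(G) = (-86 + G)*(2*G) = 2*G*(-86 + G))
(O(k) + L(114)) + Y(-23 - 1*(-14)) = (2*55*(-86 + 55) - 1/161*114) + (-23 - 1*(-14)) = (2*55*(-31) - 114/161) + (-23 + 14) = (-3410 - 114/161) - 9 = -549124/161 - 9 = -550573/161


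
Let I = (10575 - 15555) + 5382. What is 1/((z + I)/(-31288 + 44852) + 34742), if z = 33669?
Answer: 13564/471274559 ≈ 2.8782e-5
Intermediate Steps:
I = 402 (I = -4980 + 5382 = 402)
1/((z + I)/(-31288 + 44852) + 34742) = 1/((33669 + 402)/(-31288 + 44852) + 34742) = 1/(34071/13564 + 34742) = 1/(471274559/13564) = 13564/471274559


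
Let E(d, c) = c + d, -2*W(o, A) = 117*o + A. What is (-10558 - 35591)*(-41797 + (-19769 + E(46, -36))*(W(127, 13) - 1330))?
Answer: -7991419135953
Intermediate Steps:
W(o, A) = -117*o/2 - A/2 (W(o, A) = -(117*o + A)/2 = -(A + 117*o)/2 = -117*o/2 - A/2)
(-10558 - 35591)*(-41797 + (-19769 + E(46, -36))*(W(127, 13) - 1330)) = (-10558 - 35591)*(-41797 + (-19769 + (-36 + 46))*((-117/2*127 - ½*13) - 1330)) = -46149*(-41797 + (-19769 + 10)*((-14859/2 - 13/2) - 1330)) = -46149*(-41797 - 19759*(-7436 - 1330)) = -46149*(-41797 - 19759*(-8766)) = -46149*(-41797 + 173207394) = -46149*173165597 = -7991419135953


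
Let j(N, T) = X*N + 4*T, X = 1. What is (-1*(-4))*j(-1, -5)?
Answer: -84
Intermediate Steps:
j(N, T) = N + 4*T (j(N, T) = 1*N + 4*T = N + 4*T)
(-1*(-4))*j(-1, -5) = (-1*(-4))*(-1 + 4*(-5)) = 4*(-1 - 20) = 4*(-21) = -84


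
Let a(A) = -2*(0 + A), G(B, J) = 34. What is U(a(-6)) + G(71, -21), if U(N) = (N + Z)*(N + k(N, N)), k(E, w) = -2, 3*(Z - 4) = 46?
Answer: 1042/3 ≈ 347.33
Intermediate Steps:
Z = 58/3 (Z = 4 + (⅓)*46 = 4 + 46/3 = 58/3 ≈ 19.333)
a(A) = -2*A
U(N) = (-2 + N)*(58/3 + N) (U(N) = (N + 58/3)*(N - 2) = (58/3 + N)*(-2 + N) = (-2 + N)*(58/3 + N))
U(a(-6)) + G(71, -21) = (-116/3 + (-2*(-6))² + 52*(-2*(-6))/3) + 34 = (-116/3 + 12² + (52/3)*12) + 34 = (-116/3 + 144 + 208) + 34 = 940/3 + 34 = 1042/3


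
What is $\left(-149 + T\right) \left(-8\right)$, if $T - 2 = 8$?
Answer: $1112$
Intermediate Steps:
$T = 10$ ($T = 2 + 8 = 10$)
$\left(-149 + T\right) \left(-8\right) = \left(-149 + 10\right) \left(-8\right) = \left(-139\right) \left(-8\right) = 1112$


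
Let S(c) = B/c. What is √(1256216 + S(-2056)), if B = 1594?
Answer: √331887037507/514 ≈ 1120.8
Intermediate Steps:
S(c) = 1594/c
√(1256216 + S(-2056)) = √(1256216 + 1594/(-2056)) = √(1256216 + 1594*(-1/2056)) = √(1256216 - 797/1028) = √(1291389251/1028) = √331887037507/514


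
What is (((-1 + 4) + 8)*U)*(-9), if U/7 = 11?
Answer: -7623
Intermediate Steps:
U = 77 (U = 7*11 = 77)
(((-1 + 4) + 8)*U)*(-9) = (((-1 + 4) + 8)*77)*(-9) = ((3 + 8)*77)*(-9) = (11*77)*(-9) = 847*(-9) = -7623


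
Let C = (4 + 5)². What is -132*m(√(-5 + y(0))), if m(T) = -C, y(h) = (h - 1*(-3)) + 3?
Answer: 10692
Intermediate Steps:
y(h) = 6 + h (y(h) = (h + 3) + 3 = (3 + h) + 3 = 6 + h)
C = 81 (C = 9² = 81)
m(T) = -81 (m(T) = -1*81 = -81)
-132*m(√(-5 + y(0))) = -132*(-81) = 10692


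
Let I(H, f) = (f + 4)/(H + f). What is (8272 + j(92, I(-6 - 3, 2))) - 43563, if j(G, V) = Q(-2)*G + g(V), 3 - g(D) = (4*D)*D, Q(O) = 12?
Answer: -1675160/49 ≈ -34187.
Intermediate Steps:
I(H, f) = (4 + f)/(H + f)
g(D) = 3 - 4*D² (g(D) = 3 - 4*D*D = 3 - 4*D²)
j(G, V) = 3 - 4*V² + 12*G (j(G, V) = 12*G + (3 - 4*V²) = 3 - 4*V² + 12*G)
(8272 + j(92, I(-6 - 3, 2))) - 43563 = (8272 + (3 - 4*(4 + 2)²/((-6 - 3) + 2)² + 12*92)) - 43563 = (8272 + (3 - 4*36/(-9 + 2)² + 1104)) - 43563 = (8272 + (3 - 4*(6/(-7))² + 1104)) - 43563 = (8272 + (3 - 4*(-⅐*6)² + 1104)) - 43563 = (8272 + (3 - 4*(-6/7)² + 1104)) - 43563 = (8272 + (3 - 4*36/49 + 1104)) - 43563 = (8272 + (3 - 144/49 + 1104)) - 43563 = (8272 + 54099/49) - 43563 = 459427/49 - 43563 = -1675160/49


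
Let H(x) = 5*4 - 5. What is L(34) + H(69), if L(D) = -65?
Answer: -50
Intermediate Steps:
H(x) = 15 (H(x) = 20 - 5 = 15)
L(34) + H(69) = -65 + 15 = -50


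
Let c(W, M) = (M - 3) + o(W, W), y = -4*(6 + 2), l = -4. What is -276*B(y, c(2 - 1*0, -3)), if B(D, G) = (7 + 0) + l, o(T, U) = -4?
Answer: -828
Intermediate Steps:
y = -32 (y = -4*8 = -32)
c(W, M) = -7 + M (c(W, M) = (M - 3) - 4 = (-3 + M) - 4 = -7 + M)
B(D, G) = 3 (B(D, G) = (7 + 0) - 4 = 7 - 4 = 3)
-276*B(y, c(2 - 1*0, -3)) = -276*3 = -828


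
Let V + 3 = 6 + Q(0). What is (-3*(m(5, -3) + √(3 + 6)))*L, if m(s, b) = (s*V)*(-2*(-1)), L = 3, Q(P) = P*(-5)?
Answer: -297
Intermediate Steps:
Q(P) = -5*P
V = 3 (V = -3 + (6 - 5*0) = -3 + (6 + 0) = -3 + 6 = 3)
m(s, b) = 6*s (m(s, b) = (s*3)*(-2*(-1)) = (3*s)*2 = 6*s)
(-3*(m(5, -3) + √(3 + 6)))*L = -3*(6*5 + √(3 + 6))*3 = -3*(30 + √9)*3 = -3*(30 + 3)*3 = -3*33*3 = -99*3 = -297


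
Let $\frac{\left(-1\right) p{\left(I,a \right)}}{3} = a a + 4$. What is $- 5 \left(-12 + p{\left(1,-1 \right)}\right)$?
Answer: $135$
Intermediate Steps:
$p{\left(I,a \right)} = -12 - 3 a^{2}$ ($p{\left(I,a \right)} = - 3 \left(a a + 4\right) = - 3 \left(a^{2} + 4\right) = - 3 \left(4 + a^{2}\right) = -12 - 3 a^{2}$)
$- 5 \left(-12 + p{\left(1,-1 \right)}\right) = - 5 \left(-12 - \left(12 + 3 \left(-1\right)^{2}\right)\right) = - 5 \left(-12 - 15\right) = \left(-5\right) \left(-27\right) = 135$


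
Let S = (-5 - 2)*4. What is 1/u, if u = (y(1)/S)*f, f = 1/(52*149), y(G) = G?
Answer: -216944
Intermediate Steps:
S = -28 (S = -7*4 = -28)
f = 1/7748 ≈ 0.00012907
u = -1/216944 (u = (1/(-28))*(1/7748) = (1*(-1/28))*(1/7748) = -1/28*1/7748 = -1/216944 ≈ -4.6095e-6)
1/u = 1/(-1/216944) = -216944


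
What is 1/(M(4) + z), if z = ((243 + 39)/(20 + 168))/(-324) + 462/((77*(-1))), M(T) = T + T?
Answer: 216/431 ≈ 0.50116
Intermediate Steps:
M(T) = 2*T
z = -1297/216 (z = (282/188)*(-1/324) + 462/(-77) = (282*(1/188))*(-1/324) + 462*(-1/77) = (3/2)*(-1/324) - 6 = -1/216 - 6 = -1297/216 ≈ -6.0046)
1/(M(4) + z) = 1/(2*4 - 1297/216) = 1/(8 - 1297/216) = 1/(431/216) = 216/431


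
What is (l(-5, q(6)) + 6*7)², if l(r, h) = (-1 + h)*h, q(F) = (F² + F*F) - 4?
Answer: 21141604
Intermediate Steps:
q(F) = -4 + 2*F² (q(F) = (F² + F²) - 4 = 2*F² - 4 = -4 + 2*F²)
l(r, h) = h*(-1 + h)
(l(-5, q(6)) + 6*7)² = ((-4 + 2*6²)*(-1 + (-4 + 2*6²)) + 6*7)² = ((-4 + 2*36)*(-1 + (-4 + 2*36)) + 42)² = ((-4 + 72)*(-1 + (-4 + 72)) + 42)² = (68*(-1 + 68) + 42)² = (68*67 + 42)² = (4556 + 42)² = 4598² = 21141604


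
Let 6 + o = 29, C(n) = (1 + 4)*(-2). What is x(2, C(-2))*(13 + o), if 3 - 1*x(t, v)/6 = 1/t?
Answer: 540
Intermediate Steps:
C(n) = -10 (C(n) = 5*(-2) = -10)
x(t, v) = 18 - 6/t
o = 23 (o = -6 + 29 = 23)
x(2, C(-2))*(13 + o) = (18 - 6/2)*(13 + 23) = (18 - 6*½)*36 = (18 - 3)*36 = 15*36 = 540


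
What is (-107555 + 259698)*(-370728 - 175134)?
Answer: -83049082266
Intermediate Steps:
(-107555 + 259698)*(-370728 - 175134) = 152143*(-545862) = -83049082266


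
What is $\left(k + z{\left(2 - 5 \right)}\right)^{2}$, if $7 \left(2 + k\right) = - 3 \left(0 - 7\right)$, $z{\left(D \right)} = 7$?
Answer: $64$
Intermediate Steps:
$k = 1$ ($k = -2 + \frac{\left(-3\right) \left(0 - 7\right)}{7} = -2 + \frac{\left(-3\right) \left(-7\right)}{7} = -2 + \frac{1}{7} \cdot 21 = -2 + 3 = 1$)
$\left(k + z{\left(2 - 5 \right)}\right)^{2} = \left(1 + 7\right)^{2} = 8^{2} = 64$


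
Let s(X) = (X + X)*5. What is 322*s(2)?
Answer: 6440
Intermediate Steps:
s(X) = 10*X (s(X) = (2*X)*5 = 10*X)
322*s(2) = 322*(10*2) = 322*20 = 6440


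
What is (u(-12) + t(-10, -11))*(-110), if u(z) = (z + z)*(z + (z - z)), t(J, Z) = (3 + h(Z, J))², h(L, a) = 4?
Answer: -37070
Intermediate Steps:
t(J, Z) = 49 (t(J, Z) = (3 + 4)² = 7² = 49)
u(z) = 2*z² (u(z) = (2*z)*(z + 0) = (2*z)*z = 2*z²)
(u(-12) + t(-10, -11))*(-110) = (2*(-12)² + 49)*(-110) = (2*144 + 49)*(-110) = (288 + 49)*(-110) = 337*(-110) = -37070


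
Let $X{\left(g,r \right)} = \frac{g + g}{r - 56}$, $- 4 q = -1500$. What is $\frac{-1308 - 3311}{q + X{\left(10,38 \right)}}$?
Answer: $- \frac{41571}{3365} \approx -12.354$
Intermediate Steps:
$q = 375$ ($q = \left(- \frac{1}{4}\right) \left(-1500\right) = 375$)
$X{\left(g,r \right)} = \frac{2 g}{-56 + r}$
$\frac{-1308 - 3311}{q + X{\left(10,38 \right)}} = \frac{-1308 - 3311}{375 + 2 \cdot 10 \frac{1}{-56 + 38}} = - \frac{4619}{375 + 2 \cdot 10 \frac{1}{-18}} = - \frac{4619}{375 + 2 \cdot 10 \left(- \frac{1}{18}\right)} = - \frac{4619}{375 - \frac{10}{9}} = - \frac{4619}{\frac{3365}{9}} = \left(-4619\right) \frac{9}{3365} = - \frac{41571}{3365}$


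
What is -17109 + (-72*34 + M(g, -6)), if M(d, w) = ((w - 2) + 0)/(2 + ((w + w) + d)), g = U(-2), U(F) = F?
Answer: -58669/3 ≈ -19556.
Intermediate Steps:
g = -2
M(d, w) = (-2 + w)/(2 + d + 2*w) (M(d, w) = ((-2 + w) + 0)/(2 + (2*w + d)) = (-2 + w)/(2 + (d + 2*w)) = (-2 + w)/(2 + d + 2*w))
-17109 + (-72*34 + M(g, -6)) = -17109 + (-72*34 + (-2 - 6)/(2 - 2 + 2*(-6))) = -17109 + (-2448 - 8/(2 - 2 - 12)) = -17109 + (-2448 - 8/(-12)) = -17109 + (-2448 - 1/12*(-8)) = -17109 + (-2448 + ⅔) = -17109 - 7342/3 = -58669/3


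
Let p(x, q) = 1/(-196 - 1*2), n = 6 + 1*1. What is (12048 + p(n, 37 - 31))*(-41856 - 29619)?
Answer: -56834608975/66 ≈ -8.6113e+8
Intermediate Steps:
n = 7 (n = 6 + 1 = 7)
p(x, q) = -1/198 (p(x, q) = 1/(-196 - 2) = 1/(-198) = -1/198)
(12048 + p(n, 37 - 31))*(-41856 - 29619) = (12048 - 1/198)*(-41856 - 29619) = (2385503/198)*(-71475) = -56834608975/66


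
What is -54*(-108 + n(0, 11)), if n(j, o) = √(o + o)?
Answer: 5832 - 54*√22 ≈ 5578.7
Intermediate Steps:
n(j, o) = √2*√o (n(j, o) = √(2*o) = √2*√o)
-54*(-108 + n(0, 11)) = -54*(-108 + √2*√11) = -54*(-108 + √22) = 5832 - 54*√22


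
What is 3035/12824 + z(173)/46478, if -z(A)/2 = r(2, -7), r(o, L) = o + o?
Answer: 70479069/298016936 ≈ 0.23649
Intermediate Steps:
r(o, L) = 2*o
z(A) = -8 (z(A) = -4*2 = -2*4 = -8)
3035/12824 + z(173)/46478 = 3035/12824 - 8/46478 = 3035*(1/12824) - 8*1/46478 = 3035/12824 - 4/23239 = 70479069/298016936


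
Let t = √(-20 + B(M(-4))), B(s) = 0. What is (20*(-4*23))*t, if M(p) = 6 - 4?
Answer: -3680*I*√5 ≈ -8228.7*I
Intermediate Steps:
M(p) = 2
t = 2*I*√5 (t = √(-20 + 0) = √(-20) = 2*I*√5 ≈ 4.4721*I)
(20*(-4*23))*t = (20*(-4*23))*(2*I*√5) = (20*(-92))*(2*I*√5) = -3680*I*√5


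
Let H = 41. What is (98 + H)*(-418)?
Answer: -58102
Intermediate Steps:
(98 + H)*(-418) = (98 + 41)*(-418) = 139*(-418) = -58102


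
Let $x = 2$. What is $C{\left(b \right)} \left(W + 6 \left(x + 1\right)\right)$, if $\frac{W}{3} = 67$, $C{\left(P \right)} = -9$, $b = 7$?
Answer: $-1971$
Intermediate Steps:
$W = 201$ ($W = 3 \cdot 67 = 201$)
$C{\left(b \right)} \left(W + 6 \left(x + 1\right)\right) = - 9 \left(201 + 6 \left(2 + 1\right)\right) = - 9 \left(201 + 6 \cdot 3\right) = - 9 \left(201 + 18\right) = \left(-9\right) 219 = -1971$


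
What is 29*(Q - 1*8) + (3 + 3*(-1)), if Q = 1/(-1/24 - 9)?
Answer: -51040/217 ≈ -235.21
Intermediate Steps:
Q = -24/217 (Q = 1/(-1*1/24 - 9) = 1/(-1/24 - 9) = 1/(-217/24) = -24/217 ≈ -0.11060)
29*(Q - 1*8) + (3 + 3*(-1)) = 29*(-24/217 - 1*8) + (3 + 3*(-1)) = 29*(-24/217 - 8) + (3 - 3) = 29*(-1760/217) + 0 = -51040/217 + 0 = -51040/217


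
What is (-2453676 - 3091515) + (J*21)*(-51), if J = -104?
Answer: -5433807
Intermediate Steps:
(-2453676 - 3091515) + (J*21)*(-51) = (-2453676 - 3091515) - 104*21*(-51) = -5545191 - 2184*(-51) = -5545191 + 111384 = -5433807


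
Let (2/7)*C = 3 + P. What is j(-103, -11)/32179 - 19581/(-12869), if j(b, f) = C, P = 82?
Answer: 181121579/118317586 ≈ 1.5308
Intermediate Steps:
C = 595/2 (C = 7*(3 + 82)/2 = (7/2)*85 = 595/2 ≈ 297.50)
j(b, f) = 595/2
j(-103, -11)/32179 - 19581/(-12869) = (595/2)/32179 - 19581/(-12869) = (595/2)*(1/32179) - 19581*(-1/12869) = 85/9194 + 19581/12869 = 181121579/118317586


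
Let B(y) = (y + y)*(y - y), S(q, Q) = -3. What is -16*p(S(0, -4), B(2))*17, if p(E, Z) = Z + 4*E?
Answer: 3264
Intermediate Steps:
B(y) = 0 (B(y) = (2*y)*0 = 0)
-16*p(S(0, -4), B(2))*17 = -16*(0 + 4*(-3))*17 = -16*(0 - 12)*17 = -16*(-12)*17 = 192*17 = 3264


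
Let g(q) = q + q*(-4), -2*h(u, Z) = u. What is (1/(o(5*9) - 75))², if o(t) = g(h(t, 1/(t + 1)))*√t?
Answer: 2996/565516125 + 48*√5/62835125 ≈ 7.0060e-6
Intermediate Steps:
h(u, Z) = -u/2
g(q) = -3*q (g(q) = q - 4*q = -3*q)
o(t) = 3*t^(3/2)/2 (o(t) = (-(-3)*t/2)*√t = (3*t/2)*√t = 3*t^(3/2)/2)
(1/(o(5*9) - 75))² = (1/(3*(5*9)^(3/2)/2 - 75))² = (1/(3*45^(3/2)/2 - 75))² = (1/(3*(135*√5)/2 - 75))² = (1/(405*√5/2 - 75))² = (1/(-75 + 405*√5/2))² = (-75 + 405*√5/2)⁻²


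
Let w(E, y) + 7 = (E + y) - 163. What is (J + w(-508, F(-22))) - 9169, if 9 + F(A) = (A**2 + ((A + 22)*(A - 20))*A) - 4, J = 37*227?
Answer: -977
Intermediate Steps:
J = 8399
F(A) = -13 + A**2 + A*(-20 + A)*(22 + A) (F(A) = -9 + ((A**2 + ((A + 22)*(A - 20))*A) - 4) = -9 + ((A**2 + ((22 + A)*(-20 + A))*A) - 4) = -9 + ((A**2 + ((-20 + A)*(22 + A))*A) - 4) = -9 + ((A**2 + A*(-20 + A)*(22 + A)) - 4) = -9 + (-4 + A**2 + A*(-20 + A)*(22 + A)) = -13 + A**2 + A*(-20 + A)*(22 + A))
w(E, y) = -170 + E + y (w(E, y) = -7 + ((E + y) - 163) = -7 + (-163 + E + y) = -170 + E + y)
(J + w(-508, F(-22))) - 9169 = (8399 + (-170 - 508 + (-13 + (-22)**3 - 440*(-22) + 3*(-22)**2))) - 9169 = (8399 + (-170 - 508 + (-13 - 10648 + 9680 + 3*484))) - 9169 = (8399 + (-170 - 508 + (-13 - 10648 + 9680 + 1452))) - 9169 = (8399 + (-170 - 508 + 471)) - 9169 = (8399 - 207) - 9169 = 8192 - 9169 = -977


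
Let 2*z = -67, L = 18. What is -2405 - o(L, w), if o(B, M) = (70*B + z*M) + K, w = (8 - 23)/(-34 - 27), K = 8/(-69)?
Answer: -30781649/8418 ≈ -3656.6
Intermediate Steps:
K = -8/69 (K = 8*(-1/69) = -8/69 ≈ -0.11594)
z = -67/2 (z = (½)*(-67) = -67/2 ≈ -33.500)
w = 15/61 (w = -15/(-61) = -15*(-1/61) = 15/61 ≈ 0.24590)
o(B, M) = -8/69 + 70*B - 67*M/2 (o(B, M) = (70*B - 67*M/2) - 8/69 = -8/69 + 70*B - 67*M/2)
-2405 - o(L, w) = -2405 - (-8/69 + 70*18 - 67/2*15/61) = -2405 - (-8/69 + 1260 - 1005/122) = -2405 - 1*10536359/8418 = -2405 - 10536359/8418 = -30781649/8418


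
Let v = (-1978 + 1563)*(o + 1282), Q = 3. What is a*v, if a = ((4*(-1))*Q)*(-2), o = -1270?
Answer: -119520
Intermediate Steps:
v = -4980 (v = (-1978 + 1563)*(-1270 + 1282) = -415*12 = -4980)
a = 24 (a = ((4*(-1))*3)*(-2) = -4*3*(-2) = -12*(-2) = 24)
a*v = 24*(-4980) = -119520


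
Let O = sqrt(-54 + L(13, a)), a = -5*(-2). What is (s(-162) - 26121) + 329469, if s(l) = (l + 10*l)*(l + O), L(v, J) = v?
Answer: 592032 - 1782*I*sqrt(41) ≈ 5.9203e+5 - 11410.0*I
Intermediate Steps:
a = 10
O = I*sqrt(41) (O = sqrt(-54 + 13) = sqrt(-41) = I*sqrt(41) ≈ 6.4031*I)
s(l) = 11*l*(l + I*sqrt(41)) (s(l) = (l + 10*l)*(l + I*sqrt(41)) = (11*l)*(l + I*sqrt(41)) = 11*l*(l + I*sqrt(41)))
(s(-162) - 26121) + 329469 = (11*(-162)*(-162 + I*sqrt(41)) - 26121) + 329469 = ((288684 - 1782*I*sqrt(41)) - 26121) + 329469 = (262563 - 1782*I*sqrt(41)) + 329469 = 592032 - 1782*I*sqrt(41)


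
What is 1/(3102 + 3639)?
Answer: 1/6741 ≈ 0.00014835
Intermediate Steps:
1/(3102 + 3639) = 1/6741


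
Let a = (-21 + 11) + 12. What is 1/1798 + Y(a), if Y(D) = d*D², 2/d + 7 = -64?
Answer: -14313/127658 ≈ -0.11212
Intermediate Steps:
a = 2 (a = -10 + 12 = 2)
d = -2/71 (d = 2/(-7 - 64) = 2/(-71) = 2*(-1/71) = -2/71 ≈ -0.028169)
Y(D) = -2*D²/71
1/1798 + Y(a) = 1/1798 - 2/71*2² = 1/1798 - 2/71*4 = 1/1798 - 8/71 = -14313/127658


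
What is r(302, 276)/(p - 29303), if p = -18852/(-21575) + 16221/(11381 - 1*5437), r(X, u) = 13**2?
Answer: -21672864200/3757407441037 ≈ -0.0057680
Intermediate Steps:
r(X, u) = 169
p = 462024363/128241800 (p = -18852*(-1/21575) + 16221/(11381 - 5437) = 18852/21575 + 16221/5944 = 462024363/128241800 ≈ 3.6028)
r(302, 276)/(p - 29303) = 169/(462024363/128241800 - 29303) = 169/(-3757407441037/128241800) = 169*(-128241800/3757407441037) = -21672864200/3757407441037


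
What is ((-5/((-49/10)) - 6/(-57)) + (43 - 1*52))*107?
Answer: -784417/931 ≈ -842.55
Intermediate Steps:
((-5/((-49/10)) - 6/(-57)) + (43 - 1*52))*107 = ((-5/((-49*1/10)) - 6*(-1/57)) + (43 - 52))*107 = ((-5/(-49/10) + 2/19) - 9)*107 = ((-5*(-10/49) + 2/19) - 9)*107 = ((50/49 + 2/19) - 9)*107 = (1048/931 - 9)*107 = -7331/931*107 = -784417/931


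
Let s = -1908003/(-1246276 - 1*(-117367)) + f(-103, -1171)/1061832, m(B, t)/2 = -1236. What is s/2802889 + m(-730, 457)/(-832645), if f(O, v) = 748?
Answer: 692270938733495507347/233130597276817180432470 ≈ 0.0029695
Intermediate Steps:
m(B, t) = -2472 (m(B, t) = 2*(-1236) = -2472)
s = 168901922119/99892641774 (s = -1908003/(-1246276 - 1*(-117367)) + 748/1061832 = -1908003/(-1246276 + 117367) + 748*(1/1061832) = -1908003/(-1128909) + 187/265458 = -1908003*(-1/1128909) + 187/265458 = 636001/376303 + 187/265458 = 168901922119/99892641774 ≈ 1.6908)
s/2802889 + m(-730, 457)/(-832645) = (168901922119/99892641774)/2802889 - 2472/(-832645) = (168901922119/99892641774)*(1/2802889) - 2472*(-1/832645) = 168901922119/279987986809285086 + 2472/832645 = 692270938733495507347/233130597276817180432470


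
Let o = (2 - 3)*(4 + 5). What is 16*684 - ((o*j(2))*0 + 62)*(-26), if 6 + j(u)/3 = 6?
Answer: 12556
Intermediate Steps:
j(u) = 0 (j(u) = -18 + 3*6 = -18 + 18 = 0)
o = -9 (o = -1*9 = -9)
16*684 - ((o*j(2))*0 + 62)*(-26) = 16*684 - (-9*0*0 + 62)*(-26) = 10944 - (0*0 + 62)*(-26) = 10944 - (0 + 62)*(-26) = 10944 - 62*(-26) = 10944 - 1*(-1612) = 10944 + 1612 = 12556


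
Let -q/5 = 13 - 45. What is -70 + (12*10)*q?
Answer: 19130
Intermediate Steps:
q = 160 (q = -5*(13 - 45) = -5*(-32) = 160)
-70 + (12*10)*q = -70 + (12*10)*160 = -70 + 120*160 = -70 + 19200 = 19130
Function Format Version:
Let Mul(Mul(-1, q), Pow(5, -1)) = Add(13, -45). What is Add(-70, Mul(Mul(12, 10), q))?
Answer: 19130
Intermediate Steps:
q = 160 (q = Mul(-5, Add(13, -45)) = Mul(-5, -32) = 160)
Add(-70, Mul(Mul(12, 10), q)) = Add(-70, Mul(Mul(12, 10), 160)) = Add(-70, Mul(120, 160)) = Add(-70, 19200) = 19130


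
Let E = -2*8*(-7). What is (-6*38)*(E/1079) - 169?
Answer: -207887/1079 ≈ -192.67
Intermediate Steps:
E = 112 (E = -16*(-7) = 112)
(-6*38)*(E/1079) - 169 = (-6*38)*(112/1079) - 169 = -25536/1079 - 169 = -207887/1079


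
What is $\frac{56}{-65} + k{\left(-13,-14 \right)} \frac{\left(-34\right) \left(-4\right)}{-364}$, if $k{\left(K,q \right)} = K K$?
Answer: $- \frac{29122}{455} \approx -64.004$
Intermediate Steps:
$k{\left(K,q \right)} = K^{2}$
$\frac{56}{-65} + k{\left(-13,-14 \right)} \frac{\left(-34\right) \left(-4\right)}{-364} = \frac{56}{-65} + \left(-13\right)^{2} \frac{\left(-34\right) \left(-4\right)}{-364} = 56 \left(- \frac{1}{65}\right) + 169 \cdot 136 \left(- \frac{1}{364}\right) = - \frac{56}{65} + 169 \left(- \frac{34}{91}\right) = - \frac{56}{65} - \frac{442}{7} = - \frac{29122}{455}$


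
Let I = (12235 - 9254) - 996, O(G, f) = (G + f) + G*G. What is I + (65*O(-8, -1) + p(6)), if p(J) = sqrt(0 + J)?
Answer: 5560 + sqrt(6) ≈ 5562.5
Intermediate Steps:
O(G, f) = G + f + G**2 (O(G, f) = (G + f) + G**2 = G + f + G**2)
p(J) = sqrt(J)
I = 1985 (I = 2981 - 996 = 1985)
I + (65*O(-8, -1) + p(6)) = 1985 + (65*(-8 - 1 + (-8)**2) + sqrt(6)) = 1985 + (65*(-8 - 1 + 64) + sqrt(6)) = 1985 + (65*55 + sqrt(6)) = 1985 + (3575 + sqrt(6)) = 5560 + sqrt(6)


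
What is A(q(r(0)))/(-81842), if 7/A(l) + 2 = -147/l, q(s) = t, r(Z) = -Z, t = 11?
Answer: 77/13831298 ≈ 5.5671e-6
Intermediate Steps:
q(s) = 11
A(l) = 7/(-2 - 147/l)
A(q(r(0)))/(-81842) = -7*11/(147 + 2*11)/(-81842) = -7*11/(147 + 22)*(-1/81842) = -7*11/169*(-1/81842) = -7*11*1/169*(-1/81842) = -77/169*(-1/81842) = 77/13831298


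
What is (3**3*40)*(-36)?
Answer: -38880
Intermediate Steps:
(3**3*40)*(-36) = (27*40)*(-36) = 1080*(-36) = -38880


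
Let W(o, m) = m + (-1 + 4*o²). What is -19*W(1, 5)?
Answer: -152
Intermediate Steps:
W(o, m) = -1 + m + 4*o²
-19*W(1, 5) = -19*(-1 + 5 + 4*1²) = -19*(-1 + 5 + 4*1) = -19*(-1 + 5 + 4) = -19*8 = -152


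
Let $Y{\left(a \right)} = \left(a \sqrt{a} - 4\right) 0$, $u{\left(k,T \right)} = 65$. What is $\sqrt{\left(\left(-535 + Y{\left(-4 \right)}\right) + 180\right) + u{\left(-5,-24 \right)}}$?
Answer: $i \sqrt{290} \approx 17.029 i$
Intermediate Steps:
$Y{\left(a \right)} = 0$ ($Y{\left(a \right)} = \left(a^{\frac{3}{2}} - 4\right) 0 = \left(-4 + a^{\frac{3}{2}}\right) 0 = 0$)
$\sqrt{\left(\left(-535 + Y{\left(-4 \right)}\right) + 180\right) + u{\left(-5,-24 \right)}} = \sqrt{\left(\left(-535 + 0\right) + 180\right) + 65} = \sqrt{\left(-535 + 180\right) + 65} = \sqrt{-355 + 65} = \sqrt{-290} = i \sqrt{290}$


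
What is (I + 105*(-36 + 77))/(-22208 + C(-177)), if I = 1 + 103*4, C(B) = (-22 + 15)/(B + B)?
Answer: -1670172/7861625 ≈ -0.21245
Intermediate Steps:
C(B) = -7/(2*B) (C(B) = -7*1/(2*B) = -7/(2*B))
I = 413 (I = 1 + 412 = 413)
(I + 105*(-36 + 77))/(-22208 + C(-177)) = (413 + 105*(-36 + 77))/(-22208 - 7/2/(-177)) = (413 + 105*41)/(-22208 - 7/2*(-1/177)) = (413 + 4305)/(-22208 + 7/354) = 4718/(-7861625/354) = 4718*(-354/7861625) = -1670172/7861625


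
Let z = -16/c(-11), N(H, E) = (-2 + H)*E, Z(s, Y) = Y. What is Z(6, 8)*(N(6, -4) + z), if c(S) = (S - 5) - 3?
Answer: -2304/19 ≈ -121.26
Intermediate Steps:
c(S) = -8 + S (c(S) = (-5 + S) - 3 = -8 + S)
N(H, E) = E*(-2 + H)
z = 16/19 (z = -16/(-8 - 11) = -16/(-19) = -16*(-1/19) = 16/19 ≈ 0.84210)
Z(6, 8)*(N(6, -4) + z) = 8*(-4*(-2 + 6) + 16/19) = 8*(-4*4 + 16/19) = 8*(-16 + 16/19) = 8*(-288/19) = -2304/19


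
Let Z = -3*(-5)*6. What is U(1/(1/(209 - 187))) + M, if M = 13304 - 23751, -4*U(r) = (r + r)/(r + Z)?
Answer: -1170075/112 ≈ -10447.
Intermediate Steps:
Z = 90 (Z = 15*6 = 90)
U(r) = -r/(2*(90 + r)) (U(r) = -(r + r)/(4*(r + 90)) = -2*r/(4*(90 + r)) = -r/(2*(90 + r)))
M = -10447
U(1/(1/(209 - 187))) + M = -1/((1/(209 - 187))*(180 + 2/(1/(209 - 187)))) - 10447 = -1/((1/22)*(180 + 2/(1/22))) - 10447 = -1/(1/22*(180 + 2/(1/22))) - 10447 = -1*22/(180 + 2*22) - 10447 = -1*22/(180 + 44) - 10447 = -1*22/224 - 10447 = -1*22*1/224 - 10447 = -11/112 - 10447 = -1170075/112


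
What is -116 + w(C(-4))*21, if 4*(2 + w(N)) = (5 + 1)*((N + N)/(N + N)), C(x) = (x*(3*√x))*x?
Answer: -253/2 ≈ -126.50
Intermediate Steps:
C(x) = 3*x^(5/2) (C(x) = (3*x^(3/2))*x = 3*x^(5/2))
w(N) = -½ (w(N) = -2 + ((5 + 1)*((N + N)/(N + N)))/4 = -2 + (6*((2*N)/((2*N))))/4 = -2 + (6*((2*N)*(1/(2*N))))/4 = -2 + (6*1)/4 = -2 + (¼)*6 = -2 + 3/2 = -½)
-116 + w(C(-4))*21 = -116 - ½*21 = -116 - 21/2 = -253/2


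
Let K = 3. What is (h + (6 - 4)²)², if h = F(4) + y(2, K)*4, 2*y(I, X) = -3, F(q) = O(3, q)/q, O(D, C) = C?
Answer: 1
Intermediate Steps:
F(q) = 1 (F(q) = q/q = 1)
y(I, X) = -3/2 (y(I, X) = (½)*(-3) = -3/2)
h = -5 (h = 1 - 3/2*4 = 1 - 6 = -5)
(h + (6 - 4)²)² = (-5 + (6 - 4)²)² = (-5 + 2²)² = (-5 + 4)² = (-1)² = 1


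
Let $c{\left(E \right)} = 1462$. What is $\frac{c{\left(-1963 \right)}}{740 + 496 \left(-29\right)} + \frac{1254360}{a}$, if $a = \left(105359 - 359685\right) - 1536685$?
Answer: $- \frac{9866472961}{12218277042} \approx -0.80752$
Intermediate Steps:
$a = -1791011$ ($a = -254326 - 1536685 = -1791011$)
$\frac{c{\left(-1963 \right)}}{740 + 496 \left(-29\right)} + \frac{1254360}{a} = \frac{1462}{740 + 496 \left(-29\right)} + \frac{1254360}{-1791011} = \frac{1462}{740 - 14384} + 1254360 \left(- \frac{1}{1791011}\right) = \frac{1462}{-13644} - \frac{1254360}{1791011} = 1462 \left(- \frac{1}{13644}\right) - \frac{1254360}{1791011} = - \frac{731}{6822} - \frac{1254360}{1791011} = - \frac{9866472961}{12218277042}$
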